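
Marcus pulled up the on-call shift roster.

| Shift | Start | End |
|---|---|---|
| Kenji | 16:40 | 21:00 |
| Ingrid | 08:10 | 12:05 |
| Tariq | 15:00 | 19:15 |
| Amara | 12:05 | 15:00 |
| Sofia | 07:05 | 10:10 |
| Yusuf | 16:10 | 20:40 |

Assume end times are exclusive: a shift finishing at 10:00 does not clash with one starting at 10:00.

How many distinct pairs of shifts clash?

4

Sorted by start: Sofia, Ingrid, Amara, Tariq, Yusuf, Kenji.
Ingrid starts before Sofia ends → Sofia and Ingrid overlap.
Amara starts after Sofia ends; Sofia is clear from here.
Amara starts exactly when Ingrid ends (back-to-back, no overlap); Ingrid is clear from here.
Tariq starts exactly when Amara ends (back-to-back, no overlap); Amara is clear from here.
Yusuf starts before Tariq ends → Tariq and Yusuf overlap.
Kenji starts before Tariq ends → Tariq and Kenji overlap.
Kenji starts before Yusuf ends → Yusuf and Kenji overlap.
Overlapping pairs: Ingrid & Sofia, Kenji & Tariq, Kenji & Yusuf, Tariq & Yusuf — 4 in total.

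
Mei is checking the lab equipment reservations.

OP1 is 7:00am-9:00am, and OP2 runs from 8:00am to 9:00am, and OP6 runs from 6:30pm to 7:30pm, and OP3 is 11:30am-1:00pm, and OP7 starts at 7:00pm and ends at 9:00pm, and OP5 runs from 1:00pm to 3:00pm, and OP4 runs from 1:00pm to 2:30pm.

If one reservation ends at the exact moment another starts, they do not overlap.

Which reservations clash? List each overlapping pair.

OP1 & OP2, OP4 & OP5, OP6 & OP7

Sorted by start: OP1, OP2, OP3, OP4, OP5, OP6, OP7.
OP2 starts before OP1 ends → OP1 and OP2 overlap.
OP3 starts after OP1 ends, so nothing later overlaps OP1 either.
OP3 starts after OP2 ends, so nothing later overlaps OP2 either.
OP4 starts exactly when OP3 ends (back-to-back, no overlap), so nothing later overlaps OP3 either.
OP5 starts before OP4 ends → OP4 and OP5 overlap.
OP6 starts after OP4 ends, so nothing later overlaps OP4 either.
OP6 starts after OP5 ends, so nothing later overlaps OP5 either.
OP7 starts before OP6 ends → OP6 and OP7 overlap.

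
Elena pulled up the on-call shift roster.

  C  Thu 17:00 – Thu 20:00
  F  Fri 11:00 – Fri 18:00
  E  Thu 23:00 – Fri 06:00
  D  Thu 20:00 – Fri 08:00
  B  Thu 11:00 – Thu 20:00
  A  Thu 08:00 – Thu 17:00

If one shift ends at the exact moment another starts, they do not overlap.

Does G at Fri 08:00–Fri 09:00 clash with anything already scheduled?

No — it doesn't clash with anything

A: ends Thu 17:00 at or before G starts Fri 08:00 → clear.
B: ends Thu 20:00 at or before G starts Fri 08:00 → clear.
C: ends Thu 20:00 at or before G starts Fri 08:00 → clear.
D: ends Fri 08:00 at or before G starts Fri 08:00 → clear.
E: ends Fri 06:00 at or before G starts Fri 08:00 → clear.
F: starts Fri 11:00 at or after G ends Fri 09:00 → clear.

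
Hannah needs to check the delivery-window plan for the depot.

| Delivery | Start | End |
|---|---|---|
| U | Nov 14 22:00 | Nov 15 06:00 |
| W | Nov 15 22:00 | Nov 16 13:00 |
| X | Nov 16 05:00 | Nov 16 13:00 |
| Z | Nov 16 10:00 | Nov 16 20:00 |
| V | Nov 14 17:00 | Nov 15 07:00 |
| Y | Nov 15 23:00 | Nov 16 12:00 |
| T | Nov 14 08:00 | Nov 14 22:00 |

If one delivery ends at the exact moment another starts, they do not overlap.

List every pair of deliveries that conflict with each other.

Sorted by start: T, V, U, W, Y, X, Z.
V starts before T ends → T and V overlap.
U starts exactly when T ends (back-to-back, no overlap); T is clear from here.
U starts before V ends → V and U overlap.
W starts after V ends; V is clear from here.
W starts after U ends; U is clear from here.
Y starts before W ends → W and Y overlap.
X starts before W ends → W and X overlap.
Z starts before W ends → W and Z overlap.
X starts before Y ends → Y and X overlap.
Z starts before Y ends → Y and Z overlap.
Z starts before X ends → X and Z overlap.

T & V, U & V, W & X, W & Y, W & Z, X & Y, X & Z, Y & Z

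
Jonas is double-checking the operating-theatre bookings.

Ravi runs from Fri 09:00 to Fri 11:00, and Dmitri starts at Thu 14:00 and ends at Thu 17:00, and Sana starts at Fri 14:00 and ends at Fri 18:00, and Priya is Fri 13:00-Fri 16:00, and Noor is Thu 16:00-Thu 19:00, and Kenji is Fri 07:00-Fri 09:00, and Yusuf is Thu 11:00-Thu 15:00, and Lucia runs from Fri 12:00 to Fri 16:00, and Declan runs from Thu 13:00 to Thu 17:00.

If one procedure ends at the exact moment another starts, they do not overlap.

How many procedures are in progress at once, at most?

Walk through starts and ends in time order (an end at T is processed before a start at T):
Thu 11:00 start Yusuf → 1
Thu 13:00 start Declan → 2
Thu 14:00 start Dmitri → 3
Thu 15:00 end Yusuf → 2
Thu 16:00 start Noor → 3
Thu 17:00 end Declan → 2
Thu 17:00 end Dmitri → 1
Thu 19:00 end Noor → 0
Fri 07:00 start Kenji → 1
Fri 09:00 end Kenji → 0
Fri 09:00 start Ravi → 1
Fri 11:00 end Ravi → 0
Fri 12:00 start Lucia → 1
Fri 13:00 start Priya → 2
Fri 14:00 start Sana → 3
Fri 16:00 end Lucia → 2
Fri 16:00 end Priya → 1
Fri 18:00 end Sana → 0
Peak is 3, at Thu 14:00 (Declan, Dmitri, Yusuf).

3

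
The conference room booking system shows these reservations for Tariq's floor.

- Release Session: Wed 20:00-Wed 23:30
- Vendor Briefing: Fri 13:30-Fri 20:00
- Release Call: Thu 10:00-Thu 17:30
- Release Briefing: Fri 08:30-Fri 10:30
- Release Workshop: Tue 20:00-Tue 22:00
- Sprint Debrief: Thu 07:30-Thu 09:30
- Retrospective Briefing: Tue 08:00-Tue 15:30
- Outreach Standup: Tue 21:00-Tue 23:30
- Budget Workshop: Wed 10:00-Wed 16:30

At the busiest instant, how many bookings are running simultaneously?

2

Walk through starts and ends in time order (an end at T is processed before a start at T):
Tue 08:00 start Retrospective Briefing → 1
Tue 15:30 end Retrospective Briefing → 0
Tue 20:00 start Release Workshop → 1
Tue 21:00 start Outreach Standup → 2
Tue 22:00 end Release Workshop → 1
Tue 23:30 end Outreach Standup → 0
Wed 10:00 start Budget Workshop → 1
Wed 16:30 end Budget Workshop → 0
Wed 20:00 start Release Session → 1
Wed 23:30 end Release Session → 0
Thu 07:30 start Sprint Debrief → 1
Thu 09:30 end Sprint Debrief → 0
Thu 10:00 start Release Call → 1
Thu 17:30 end Release Call → 0
Fri 08:30 start Release Briefing → 1
Fri 10:30 end Release Briefing → 0
Fri 13:30 start Vendor Briefing → 1
Fri 20:00 end Vendor Briefing → 0
Peak is 2, at Tue 21:00 (Outreach Standup, Release Workshop).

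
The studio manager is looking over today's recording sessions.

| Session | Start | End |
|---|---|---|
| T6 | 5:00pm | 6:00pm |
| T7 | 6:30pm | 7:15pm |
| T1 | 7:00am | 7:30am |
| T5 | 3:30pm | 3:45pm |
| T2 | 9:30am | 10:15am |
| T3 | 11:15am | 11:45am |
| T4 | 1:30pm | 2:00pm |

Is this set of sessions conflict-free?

Yes

Sorted by start: T1, T2, T3, T4, T5, T6, T7.
T2 starts after T1 ends — done with T1.
T3 starts after T2 ends — done with T2.
T4 starts after T3 ends — done with T3.
T5 starts after T4 ends — done with T4.
T6 starts after T5 ends — done with T5.
T7 starts after T6 ends.
Every pair is clear; the schedule has no overlaps.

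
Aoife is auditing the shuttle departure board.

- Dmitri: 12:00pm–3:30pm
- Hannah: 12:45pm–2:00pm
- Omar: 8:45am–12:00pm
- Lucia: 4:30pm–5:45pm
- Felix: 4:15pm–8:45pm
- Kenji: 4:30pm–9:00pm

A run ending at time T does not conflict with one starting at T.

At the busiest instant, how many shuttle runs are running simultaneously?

3

Walk through starts and ends in time order (an end at T is processed before a start at T):
8:45am start Omar → 1
12:00pm end Omar → 0
12:00pm start Dmitri → 1
12:45pm start Hannah → 2
2:00pm end Hannah → 1
3:30pm end Dmitri → 0
4:15pm start Felix → 1
4:30pm start Kenji → 2
4:30pm start Lucia → 3
5:45pm end Lucia → 2
8:45pm end Felix → 1
9:00pm end Kenji → 0
Peak is 3, at 4:30pm (Felix, Kenji, Lucia).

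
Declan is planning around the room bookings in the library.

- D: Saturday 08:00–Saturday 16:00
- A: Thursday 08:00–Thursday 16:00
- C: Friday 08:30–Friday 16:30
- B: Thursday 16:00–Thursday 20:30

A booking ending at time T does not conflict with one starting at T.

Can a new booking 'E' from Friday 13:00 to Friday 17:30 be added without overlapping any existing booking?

No — it overlaps C

A: ends Thursday 16:00 at or before E starts Friday 13:00 → clear.
B: ends Thursday 20:30 at or before E starts Friday 13:00 → clear.
C: starts Friday 08:30 before E ends Friday 17:30, and ends Friday 16:30 after E starts Friday 13:00 → overlap.
D: starts Saturday 08:00 at or after E ends Friday 17:30 → clear.
E overlaps C.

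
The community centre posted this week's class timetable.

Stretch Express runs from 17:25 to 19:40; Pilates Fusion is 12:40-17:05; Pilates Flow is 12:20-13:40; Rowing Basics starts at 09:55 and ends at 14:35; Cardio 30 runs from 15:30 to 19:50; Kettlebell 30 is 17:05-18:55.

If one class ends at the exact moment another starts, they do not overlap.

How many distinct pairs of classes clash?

Two intervals overlap when each starts before the other ends.
Sorted by start: Rowing Basics, Pilates Flow, Pilates Fusion, Cardio 30, Kettlebell 30, Stretch Express.
Pilates Flow starts before Rowing Basics ends → Rowing Basics and Pilates Flow overlap.
Pilates Fusion starts before Rowing Basics ends → Rowing Basics and Pilates Fusion overlap.
Cardio 30 starts after Rowing Basics ends, so nothing later overlaps Rowing Basics either.
Pilates Fusion starts before Pilates Flow ends → Pilates Flow and Pilates Fusion overlap.
Cardio 30 starts after Pilates Flow ends, so nothing later overlaps Pilates Flow either.
Cardio 30 starts before Pilates Fusion ends → Pilates Fusion and Cardio 30 overlap.
Kettlebell 30 starts exactly when Pilates Fusion ends (back-to-back, no overlap), so nothing later overlaps Pilates Fusion either.
Kettlebell 30 starts before Cardio 30 ends → Cardio 30 and Kettlebell 30 overlap.
Stretch Express starts before Cardio 30 ends → Cardio 30 and Stretch Express overlap.
Stretch Express starts before Kettlebell 30 ends → Kettlebell 30 and Stretch Express overlap.
Overlapping pairs: Cardio 30 & Kettlebell 30, Cardio 30 & Pilates Fusion, Cardio 30 & Stretch Express, Kettlebell 30 & Stretch Express, Pilates Flow & Pilates Fusion, Pilates Flow & Rowing Basics, Pilates Fusion & Rowing Basics — 7 in total.

7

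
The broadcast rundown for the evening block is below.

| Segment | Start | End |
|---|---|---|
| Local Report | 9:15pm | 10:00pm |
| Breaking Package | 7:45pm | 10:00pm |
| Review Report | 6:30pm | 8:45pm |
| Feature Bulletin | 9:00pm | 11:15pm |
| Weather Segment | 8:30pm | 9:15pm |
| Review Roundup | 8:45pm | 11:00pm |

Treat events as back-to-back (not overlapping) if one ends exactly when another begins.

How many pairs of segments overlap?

Sorted by start: Review Report, Breaking Package, Weather Segment, Review Roundup, Feature Bulletin, Local Report.
Breaking Package starts before Review Report ends → Review Report and Breaking Package overlap.
Weather Segment starts before Review Report ends → Review Report and Weather Segment overlap.
Review Roundup starts exactly when Review Report ends (back-to-back, no overlap) — done with Review Report.
Weather Segment starts before Breaking Package ends → Breaking Package and Weather Segment overlap.
Review Roundup starts before Breaking Package ends → Breaking Package and Review Roundup overlap.
Feature Bulletin starts before Breaking Package ends → Breaking Package and Feature Bulletin overlap.
Local Report starts before Breaking Package ends → Breaking Package and Local Report overlap.
Review Roundup starts before Weather Segment ends → Weather Segment and Review Roundup overlap.
Feature Bulletin starts before Weather Segment ends → Weather Segment and Feature Bulletin overlap.
Local Report starts exactly when Weather Segment ends (back-to-back, no overlap).
Feature Bulletin starts before Review Roundup ends → Review Roundup and Feature Bulletin overlap.
Local Report starts before Review Roundup ends → Review Roundup and Local Report overlap.
Local Report starts before Feature Bulletin ends → Feature Bulletin and Local Report overlap.
Overlapping pairs: Breaking Package & Feature Bulletin, Breaking Package & Local Report, Breaking Package & Review Report, Breaking Package & Review Roundup, Breaking Package & Weather Segment, Feature Bulletin & Local Report, Feature Bulletin & Review Roundup, Feature Bulletin & Weather Segment, Local Report & Review Roundup, Review Report & Weather Segment, Review Roundup & Weather Segment — 11 in total.

11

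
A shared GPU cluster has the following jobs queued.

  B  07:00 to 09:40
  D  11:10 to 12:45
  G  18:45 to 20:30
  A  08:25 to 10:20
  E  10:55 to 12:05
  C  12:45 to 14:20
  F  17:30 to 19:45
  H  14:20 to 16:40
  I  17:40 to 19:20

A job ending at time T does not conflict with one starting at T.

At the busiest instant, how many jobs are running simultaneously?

Walk through starts and ends in time order (an end at T is processed before a start at T):
07:00 start B → 1
08:25 start A → 2
09:40 end B → 1
10:20 end A → 0
10:55 start E → 1
11:10 start D → 2
12:05 end E → 1
12:45 end D → 0
12:45 start C → 1
14:20 end C → 0
14:20 start H → 1
16:40 end H → 0
17:30 start F → 1
17:40 start I → 2
18:45 start G → 3
19:20 end I → 2
19:45 end F → 1
20:30 end G → 0
Peak is 3, at 18:45 (F, G, I).

3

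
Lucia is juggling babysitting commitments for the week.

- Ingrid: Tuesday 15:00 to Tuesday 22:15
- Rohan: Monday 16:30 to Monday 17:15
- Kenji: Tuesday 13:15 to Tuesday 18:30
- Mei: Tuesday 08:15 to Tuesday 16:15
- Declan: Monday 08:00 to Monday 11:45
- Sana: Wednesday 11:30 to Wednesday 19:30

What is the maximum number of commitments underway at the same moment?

Walk through starts and ends in time order (an end at T is processed before a start at T):
Monday 08:00 start Declan → 1
Monday 11:45 end Declan → 0
Monday 16:30 start Rohan → 1
Monday 17:15 end Rohan → 0
Tuesday 08:15 start Mei → 1
Tuesday 13:15 start Kenji → 2
Tuesday 15:00 start Ingrid → 3
Tuesday 16:15 end Mei → 2
Tuesday 18:30 end Kenji → 1
Tuesday 22:15 end Ingrid → 0
Wednesday 11:30 start Sana → 1
Wednesday 19:30 end Sana → 0
Peak is 3, at Tuesday 15:00 (Ingrid, Kenji, Mei).

3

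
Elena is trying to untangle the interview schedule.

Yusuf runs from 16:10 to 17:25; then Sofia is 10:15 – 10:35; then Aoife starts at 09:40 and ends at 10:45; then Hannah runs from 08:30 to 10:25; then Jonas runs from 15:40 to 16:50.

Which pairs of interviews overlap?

Two intervals overlap when each starts before the other ends.
Sorted by start: Hannah, Aoife, Sofia, Jonas, Yusuf.
Aoife starts before Hannah ends → Hannah and Aoife overlap.
Sofia starts before Hannah ends → Hannah and Sofia overlap.
Jonas starts after Hannah ends; Hannah is clear from here.
Sofia starts before Aoife ends → Aoife and Sofia overlap.
Jonas starts after Aoife ends; Aoife is clear from here.
Jonas starts after Sofia ends; Sofia is clear from here.
Yusuf starts before Jonas ends → Jonas and Yusuf overlap.

Aoife & Hannah, Aoife & Sofia, Hannah & Sofia, Jonas & Yusuf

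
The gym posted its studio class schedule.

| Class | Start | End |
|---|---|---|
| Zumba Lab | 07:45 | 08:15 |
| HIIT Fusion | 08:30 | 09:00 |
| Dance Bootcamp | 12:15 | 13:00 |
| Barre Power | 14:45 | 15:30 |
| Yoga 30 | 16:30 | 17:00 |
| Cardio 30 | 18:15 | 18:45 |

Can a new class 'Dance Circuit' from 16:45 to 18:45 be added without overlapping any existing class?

Zumba Lab: ends 08:15 at or before Dance Circuit starts 16:45 → clear.
HIIT Fusion: ends 09:00 at or before Dance Circuit starts 16:45 → clear.
Dance Bootcamp: ends 13:00 at or before Dance Circuit starts 16:45 → clear.
Barre Power: ends 15:30 at or before Dance Circuit starts 16:45 → clear.
Yoga 30: starts 16:30 before Dance Circuit ends 18:45, and ends 17:00 after Dance Circuit starts 16:45 → overlap.
Cardio 30: starts 18:15 before Dance Circuit ends 18:45, and ends 18:45 after Dance Circuit starts 16:45 → overlap.
Dance Circuit overlaps Yoga 30, Cardio 30.

No — it overlaps Cardio 30, Yoga 30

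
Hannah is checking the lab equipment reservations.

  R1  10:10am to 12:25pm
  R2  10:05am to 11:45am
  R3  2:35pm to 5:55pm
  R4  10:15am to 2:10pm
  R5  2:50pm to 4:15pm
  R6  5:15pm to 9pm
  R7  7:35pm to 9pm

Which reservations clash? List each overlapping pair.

R1 & R2, R1 & R4, R2 & R4, R3 & R5, R3 & R6, R6 & R7

Sorted by start: R2, R1, R4, R3, R5, R6, R7.
R1 starts before R2 ends → R2 and R1 overlap.
R4 starts before R2 ends → R2 and R4 overlap.
R3 starts after R2 ends; R2 is clear from here.
R4 starts before R1 ends → R1 and R4 overlap.
R3 starts after R1 ends; R1 is clear from here.
R3 starts after R4 ends; R4 is clear from here.
R5 starts before R3 ends → R3 and R5 overlap.
R6 starts before R3 ends → R3 and R6 overlap.
R7 starts after R3 ends.
R6 starts after R5 ends; R5 is clear from here.
R7 starts before R6 ends → R6 and R7 overlap.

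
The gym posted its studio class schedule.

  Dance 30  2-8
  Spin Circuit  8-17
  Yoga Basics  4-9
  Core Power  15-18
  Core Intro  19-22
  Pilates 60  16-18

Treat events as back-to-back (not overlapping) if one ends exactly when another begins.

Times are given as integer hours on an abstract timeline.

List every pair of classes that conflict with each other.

Sorted by start: Dance 30, Yoga Basics, Spin Circuit, Core Power, Pilates 60, Core Intro.
Yoga Basics starts before Dance 30 ends → Dance 30 and Yoga Basics overlap.
Spin Circuit starts exactly when Dance 30 ends (back-to-back, no overlap), so Dance 30 has no further overlaps.
Spin Circuit starts before Yoga Basics ends → Yoga Basics and Spin Circuit overlap.
Core Power starts after Yoga Basics ends, so Yoga Basics has no further overlaps.
Core Power starts before Spin Circuit ends → Spin Circuit and Core Power overlap.
Pilates 60 starts before Spin Circuit ends → Spin Circuit and Pilates 60 overlap.
Core Intro starts after Spin Circuit ends.
Pilates 60 starts before Core Power ends → Core Power and Pilates 60 overlap.
Core Intro starts after Core Power ends.
Core Intro starts after Pilates 60 ends.

Core Power & Pilates 60, Core Power & Spin Circuit, Dance 30 & Yoga Basics, Pilates 60 & Spin Circuit, Spin Circuit & Yoga Basics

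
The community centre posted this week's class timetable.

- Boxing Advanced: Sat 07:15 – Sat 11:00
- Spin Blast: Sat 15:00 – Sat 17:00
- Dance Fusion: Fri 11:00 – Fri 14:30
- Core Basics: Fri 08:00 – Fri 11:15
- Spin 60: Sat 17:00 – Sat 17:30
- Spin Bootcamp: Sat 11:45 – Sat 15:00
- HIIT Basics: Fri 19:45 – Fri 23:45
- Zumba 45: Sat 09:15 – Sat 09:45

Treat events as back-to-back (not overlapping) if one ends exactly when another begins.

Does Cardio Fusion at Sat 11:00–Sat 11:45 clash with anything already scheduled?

Core Basics: ends Fri 11:15 at or before Cardio Fusion starts Sat 11:00 → clear.
Dance Fusion: ends Fri 14:30 at or before Cardio Fusion starts Sat 11:00 → clear.
HIIT Basics: ends Fri 23:45 at or before Cardio Fusion starts Sat 11:00 → clear.
Boxing Advanced: ends Sat 11:00 at or before Cardio Fusion starts Sat 11:00 → clear.
Zumba 45: ends Sat 09:45 at or before Cardio Fusion starts Sat 11:00 → clear.
Spin Bootcamp: starts Sat 11:45 at or after Cardio Fusion ends Sat 11:45 → clear.
Spin Blast: starts Sat 15:00 at or after Cardio Fusion ends Sat 11:45 → clear.
Spin 60: starts Sat 17:00 at or after Cardio Fusion ends Sat 11:45 → clear.

No — it doesn't clash with anything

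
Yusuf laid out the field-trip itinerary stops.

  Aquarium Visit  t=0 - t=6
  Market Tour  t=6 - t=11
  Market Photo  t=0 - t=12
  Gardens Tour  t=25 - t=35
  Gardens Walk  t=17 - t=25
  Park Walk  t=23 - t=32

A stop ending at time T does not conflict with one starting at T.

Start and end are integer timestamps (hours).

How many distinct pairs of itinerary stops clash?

4

Sorted by start: Market Photo, Aquarium Visit, Market Tour, Gardens Walk, Park Walk, Gardens Tour.
Aquarium Visit starts before Market Photo ends → Market Photo and Aquarium Visit overlap.
Market Tour starts before Market Photo ends → Market Photo and Market Tour overlap.
Gardens Walk starts after Market Photo ends — done with Market Photo.
Market Tour starts exactly when Aquarium Visit ends (back-to-back, no overlap) — done with Aquarium Visit.
Gardens Walk starts after Market Tour ends — done with Market Tour.
Park Walk starts before Gardens Walk ends → Gardens Walk and Park Walk overlap.
Gardens Tour starts exactly when Gardens Walk ends (back-to-back, no overlap).
Gardens Tour starts before Park Walk ends → Park Walk and Gardens Tour overlap.
Overlapping pairs: Aquarium Visit & Market Photo, Gardens Tour & Park Walk, Gardens Walk & Park Walk, Market Photo & Market Tour — 4 in total.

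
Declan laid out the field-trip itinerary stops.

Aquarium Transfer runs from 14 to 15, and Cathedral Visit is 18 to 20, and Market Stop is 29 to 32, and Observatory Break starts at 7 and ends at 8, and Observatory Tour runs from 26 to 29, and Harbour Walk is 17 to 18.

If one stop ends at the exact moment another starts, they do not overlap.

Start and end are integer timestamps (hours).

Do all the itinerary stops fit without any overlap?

Check each pair: they overlap iff neither finishes before the other starts.
Sorted by start: Observatory Break, Aquarium Transfer, Harbour Walk, Cathedral Visit, Observatory Tour, Market Stop.
Aquarium Transfer starts after Observatory Break ends, so Observatory Break has no further overlaps.
Harbour Walk starts after Aquarium Transfer ends, so Aquarium Transfer has no further overlaps.
Cathedral Visit starts exactly when Harbour Walk ends (back-to-back, no overlap), so Harbour Walk has no further overlaps.
Observatory Tour starts after Cathedral Visit ends, so Cathedral Visit has no further overlaps.
Market Stop starts exactly when Observatory Tour ends (back-to-back, no overlap).
Every pair is clear; the schedule has no overlaps.

Yes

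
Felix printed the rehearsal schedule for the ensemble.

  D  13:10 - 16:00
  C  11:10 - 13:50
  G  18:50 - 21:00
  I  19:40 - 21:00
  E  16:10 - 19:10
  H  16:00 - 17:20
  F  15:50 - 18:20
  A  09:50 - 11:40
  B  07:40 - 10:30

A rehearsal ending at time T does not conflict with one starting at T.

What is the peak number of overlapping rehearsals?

3

Sort all start/end points and keep a running count:
07:40 start B → 1
09:50 start A → 2
10:30 end B → 1
11:10 start C → 2
11:40 end A → 1
13:10 start D → 2
13:50 end C → 1
15:50 start F → 2
16:00 end D → 1
16:00 start H → 2
16:10 start E → 3
17:20 end H → 2
18:20 end F → 1
18:50 start G → 2
19:10 end E → 1
19:40 start I → 2
21:00 end G → 1
21:00 end I → 0
Peak is 3, at 16:10 (E, F, H).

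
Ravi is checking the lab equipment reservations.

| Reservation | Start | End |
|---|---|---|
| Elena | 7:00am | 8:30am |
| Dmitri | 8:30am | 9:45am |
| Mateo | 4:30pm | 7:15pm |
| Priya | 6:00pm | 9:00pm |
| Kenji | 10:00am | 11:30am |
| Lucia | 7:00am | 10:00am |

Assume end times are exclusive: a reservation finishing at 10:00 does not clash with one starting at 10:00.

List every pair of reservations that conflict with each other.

Dmitri & Lucia, Elena & Lucia, Mateo & Priya

Sorted by start: Elena, Lucia, Dmitri, Kenji, Mateo, Priya.
Lucia starts before Elena ends → Elena and Lucia overlap.
Dmitri starts exactly when Elena ends (back-to-back, no overlap); Elena is clear from here.
Dmitri starts before Lucia ends → Lucia and Dmitri overlap.
Kenji starts exactly when Lucia ends (back-to-back, no overlap); Lucia is clear from here.
Kenji starts after Dmitri ends; Dmitri is clear from here.
Mateo starts after Kenji ends; Kenji is clear from here.
Priya starts before Mateo ends → Mateo and Priya overlap.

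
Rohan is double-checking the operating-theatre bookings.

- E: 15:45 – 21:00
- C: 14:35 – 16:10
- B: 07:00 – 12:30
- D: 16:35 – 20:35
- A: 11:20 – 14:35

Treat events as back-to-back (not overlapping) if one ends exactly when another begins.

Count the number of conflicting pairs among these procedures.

Check each pair: they overlap iff neither finishes before the other starts.
Sorted by start: B, A, C, E, D.
A starts before B ends → B and A overlap.
C starts after B ends, so nothing later overlaps B either.
C starts exactly when A ends (back-to-back, no overlap), so nothing later overlaps A either.
E starts before C ends → C and E overlap.
D starts after C ends.
D starts before E ends → E and D overlap.
Overlapping pairs: A & B, C & E, D & E — 3 in total.

3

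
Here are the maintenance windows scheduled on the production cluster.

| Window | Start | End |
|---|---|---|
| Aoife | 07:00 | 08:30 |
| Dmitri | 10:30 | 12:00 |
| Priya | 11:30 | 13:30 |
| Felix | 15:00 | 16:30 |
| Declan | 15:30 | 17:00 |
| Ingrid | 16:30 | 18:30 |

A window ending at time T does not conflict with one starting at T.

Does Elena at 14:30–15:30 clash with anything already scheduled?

Aoife: ends 08:30 at or before Elena starts 14:30 → clear.
Dmitri: ends 12:00 at or before Elena starts 14:30 → clear.
Priya: ends 13:30 at or before Elena starts 14:30 → clear.
Felix: starts 15:00 before Elena ends 15:30, and ends 16:30 after Elena starts 14:30 → overlap.
Declan: starts 15:30 at or after Elena ends 15:30 → clear.
Ingrid: starts 16:30 at or after Elena ends 15:30 → clear.
Elena overlaps Felix.

Yes — it overlaps Felix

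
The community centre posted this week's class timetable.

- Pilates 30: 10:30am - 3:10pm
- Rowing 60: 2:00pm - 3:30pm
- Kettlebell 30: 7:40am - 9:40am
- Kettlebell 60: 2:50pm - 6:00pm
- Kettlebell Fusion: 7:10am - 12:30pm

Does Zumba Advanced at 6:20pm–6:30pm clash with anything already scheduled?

Kettlebell Fusion: ends 12:30pm at or before Zumba Advanced starts 6:20pm → clear.
Kettlebell 30: ends 9:40am at or before Zumba Advanced starts 6:20pm → clear.
Pilates 30: ends 3:10pm at or before Zumba Advanced starts 6:20pm → clear.
Rowing 60: ends 3:30pm at or before Zumba Advanced starts 6:20pm → clear.
Kettlebell 60: ends 6:00pm at or before Zumba Advanced starts 6:20pm → clear.

No — it doesn't clash with anything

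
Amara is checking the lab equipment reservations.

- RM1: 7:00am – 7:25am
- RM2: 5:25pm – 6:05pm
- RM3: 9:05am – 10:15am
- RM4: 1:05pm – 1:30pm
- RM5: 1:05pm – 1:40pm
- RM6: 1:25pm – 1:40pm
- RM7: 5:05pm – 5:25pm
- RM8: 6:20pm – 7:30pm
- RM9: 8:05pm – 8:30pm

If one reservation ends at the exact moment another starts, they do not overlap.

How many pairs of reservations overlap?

3

Sorted by start: RM1, RM3, RM4, RM5, RM6, RM7, RM2, RM8, RM9.
RM3 starts after RM1 ends, so nothing later overlaps RM1 either.
RM4 starts after RM3 ends, so nothing later overlaps RM3 either.
RM5 starts before RM4 ends → RM4 and RM5 overlap.
RM6 starts before RM4 ends → RM4 and RM6 overlap.
RM7 starts after RM4 ends, so nothing later overlaps RM4 either.
RM6 starts before RM5 ends → RM5 and RM6 overlap.
RM7 starts after RM5 ends, so nothing later overlaps RM5 either.
RM7 starts after RM6 ends, so nothing later overlaps RM6 either.
RM2 starts exactly when RM7 ends (back-to-back, no overlap), so nothing later overlaps RM7 either.
RM8 starts after RM2 ends, so nothing later overlaps RM2 either.
RM9 starts after RM8 ends.
Overlapping pairs: RM4 & RM5, RM4 & RM6, RM5 & RM6 — 3 in total.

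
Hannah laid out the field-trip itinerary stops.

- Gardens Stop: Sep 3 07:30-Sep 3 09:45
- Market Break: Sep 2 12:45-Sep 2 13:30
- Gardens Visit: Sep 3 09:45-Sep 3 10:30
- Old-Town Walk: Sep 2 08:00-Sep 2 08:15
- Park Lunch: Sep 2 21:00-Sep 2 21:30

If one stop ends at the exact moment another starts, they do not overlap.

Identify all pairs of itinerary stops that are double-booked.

no overlapping pairs

Sorted by start: Old-Town Walk, Market Break, Park Lunch, Gardens Stop, Gardens Visit.
Market Break starts after Old-Town Walk ends, so Old-Town Walk has no further overlaps.
Park Lunch starts after Market Break ends, so Market Break has no further overlaps.
Gardens Stop starts after Park Lunch ends, so Park Lunch has no further overlaps.
Gardens Visit starts exactly when Gardens Stop ends (back-to-back, no overlap).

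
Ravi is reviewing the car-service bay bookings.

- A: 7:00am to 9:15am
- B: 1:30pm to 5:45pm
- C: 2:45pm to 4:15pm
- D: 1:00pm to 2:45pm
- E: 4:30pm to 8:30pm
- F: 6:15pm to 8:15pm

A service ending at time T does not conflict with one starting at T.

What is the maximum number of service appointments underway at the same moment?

2

Walk through starts and ends in time order (an end at T is processed before a start at T):
7:00am start A → 1
9:15am end A → 0
1:00pm start D → 1
1:30pm start B → 2
2:45pm end D → 1
2:45pm start C → 2
4:15pm end C → 1
4:30pm start E → 2
5:45pm end B → 1
6:15pm start F → 2
8:15pm end F → 1
8:30pm end E → 0
Peak is 2, at 1:30pm (B, D).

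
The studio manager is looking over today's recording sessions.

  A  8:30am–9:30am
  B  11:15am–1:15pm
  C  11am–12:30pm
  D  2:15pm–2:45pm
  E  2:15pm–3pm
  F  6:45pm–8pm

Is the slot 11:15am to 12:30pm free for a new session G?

No — it overlaps B, C

A: ends 9:30am at or before G starts 11:15am → clear.
C: starts 11am before G ends 12:30pm, and ends 12:30pm after G starts 11:15am → overlap.
B: starts 11:15am before G ends 12:30pm, and ends 1:15pm after G starts 11:15am → overlap.
D: starts 2:15pm at or after G ends 12:30pm → clear.
E: starts 2:15pm at or after G ends 12:30pm → clear.
F: starts 6:45pm at or after G ends 12:30pm → clear.
G overlaps B, C.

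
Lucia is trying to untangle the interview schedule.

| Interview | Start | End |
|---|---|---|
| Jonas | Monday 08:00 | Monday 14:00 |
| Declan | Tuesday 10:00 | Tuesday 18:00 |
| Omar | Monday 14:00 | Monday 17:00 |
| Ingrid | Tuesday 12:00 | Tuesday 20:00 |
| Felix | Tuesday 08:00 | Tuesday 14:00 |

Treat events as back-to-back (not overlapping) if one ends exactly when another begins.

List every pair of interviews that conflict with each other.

Declan & Felix, Declan & Ingrid, Felix & Ingrid

Sorted by start: Jonas, Omar, Felix, Declan, Ingrid.
Omar starts exactly when Jonas ends (back-to-back, no overlap) — done with Jonas.
Felix starts after Omar ends — done with Omar.
Declan starts before Felix ends → Felix and Declan overlap.
Ingrid starts before Felix ends → Felix and Ingrid overlap.
Ingrid starts before Declan ends → Declan and Ingrid overlap.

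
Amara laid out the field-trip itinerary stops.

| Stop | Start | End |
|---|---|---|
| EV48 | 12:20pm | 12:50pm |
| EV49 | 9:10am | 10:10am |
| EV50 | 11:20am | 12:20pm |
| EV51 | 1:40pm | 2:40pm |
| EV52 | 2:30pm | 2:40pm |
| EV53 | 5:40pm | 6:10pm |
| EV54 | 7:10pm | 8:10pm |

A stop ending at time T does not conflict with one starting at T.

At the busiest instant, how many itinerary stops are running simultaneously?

Sort all start/end points and keep a running count:
9:10am start EV49 → 1
10:10am end EV49 → 0
11:20am start EV50 → 1
12:20pm end EV50 → 0
12:20pm start EV48 → 1
12:50pm end EV48 → 0
1:40pm start EV51 → 1
2:30pm start EV52 → 2
2:40pm end EV51 → 1
2:40pm end EV52 → 0
5:40pm start EV53 → 1
6:10pm end EV53 → 0
7:10pm start EV54 → 1
8:10pm end EV54 → 0
Peak is 2, at 2:30pm (EV51, EV52).

2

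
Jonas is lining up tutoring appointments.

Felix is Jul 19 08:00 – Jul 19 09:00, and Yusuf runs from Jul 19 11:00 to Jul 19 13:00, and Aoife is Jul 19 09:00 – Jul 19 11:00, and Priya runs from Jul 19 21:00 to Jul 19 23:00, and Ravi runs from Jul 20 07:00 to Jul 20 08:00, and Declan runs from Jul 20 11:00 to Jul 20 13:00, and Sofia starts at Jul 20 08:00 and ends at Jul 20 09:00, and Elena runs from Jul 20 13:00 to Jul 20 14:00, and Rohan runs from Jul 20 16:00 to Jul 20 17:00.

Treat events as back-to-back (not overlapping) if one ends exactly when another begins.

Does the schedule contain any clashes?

Sorted by start: Felix, Aoife, Yusuf, Priya, Ravi, Sofia, Declan, Elena, Rohan.
Aoife starts exactly when Felix ends (back-to-back, no overlap), so nothing later overlaps Felix either.
Yusuf starts exactly when Aoife ends (back-to-back, no overlap), so nothing later overlaps Aoife either.
Priya starts after Yusuf ends, so nothing later overlaps Yusuf either.
Ravi starts after Priya ends, so nothing later overlaps Priya either.
Sofia starts exactly when Ravi ends (back-to-back, no overlap), so nothing later overlaps Ravi either.
Declan starts after Sofia ends, so nothing later overlaps Sofia either.
Elena starts exactly when Declan ends (back-to-back, no overlap), so nothing later overlaps Declan either.
Rohan starts after Elena ends.
Every pair is clear; the schedule has no overlaps.

No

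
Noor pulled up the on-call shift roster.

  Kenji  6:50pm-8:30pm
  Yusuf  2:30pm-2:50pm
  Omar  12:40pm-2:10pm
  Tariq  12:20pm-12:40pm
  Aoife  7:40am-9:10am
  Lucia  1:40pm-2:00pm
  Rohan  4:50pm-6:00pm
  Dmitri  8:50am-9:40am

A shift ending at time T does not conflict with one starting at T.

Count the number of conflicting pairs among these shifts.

2

Sorted by start: Aoife, Dmitri, Tariq, Omar, Lucia, Yusuf, Rohan, Kenji.
Dmitri starts before Aoife ends → Aoife and Dmitri overlap.
Tariq starts after Aoife ends, so Aoife has no further overlaps.
Tariq starts after Dmitri ends, so Dmitri has no further overlaps.
Omar starts exactly when Tariq ends (back-to-back, no overlap), so Tariq has no further overlaps.
Lucia starts before Omar ends → Omar and Lucia overlap.
Yusuf starts after Omar ends, so Omar has no further overlaps.
Yusuf starts after Lucia ends, so Lucia has no further overlaps.
Rohan starts after Yusuf ends, so Yusuf has no further overlaps.
Kenji starts after Rohan ends.
Overlapping pairs: Aoife & Dmitri, Lucia & Omar — 2 in total.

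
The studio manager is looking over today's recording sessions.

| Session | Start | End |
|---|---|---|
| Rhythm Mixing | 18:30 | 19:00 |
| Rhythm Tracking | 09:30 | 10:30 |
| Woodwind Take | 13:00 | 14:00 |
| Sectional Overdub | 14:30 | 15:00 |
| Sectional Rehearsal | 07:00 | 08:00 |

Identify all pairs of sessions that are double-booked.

Sorted by start: Sectional Rehearsal, Rhythm Tracking, Woodwind Take, Sectional Overdub, Rhythm Mixing.
Rhythm Tracking starts after Sectional Rehearsal ends, so nothing later overlaps Sectional Rehearsal either.
Woodwind Take starts after Rhythm Tracking ends, so nothing later overlaps Rhythm Tracking either.
Sectional Overdub starts after Woodwind Take ends, so nothing later overlaps Woodwind Take either.
Rhythm Mixing starts after Sectional Overdub ends.

none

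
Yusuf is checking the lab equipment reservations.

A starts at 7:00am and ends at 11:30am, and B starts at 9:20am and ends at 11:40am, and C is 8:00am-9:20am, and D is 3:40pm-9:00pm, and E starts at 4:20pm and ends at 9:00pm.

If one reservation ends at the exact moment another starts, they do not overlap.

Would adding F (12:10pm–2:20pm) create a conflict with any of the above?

No — it doesn't clash with anything

A: ends 11:30am at or before F starts 12:10pm → clear.
C: ends 9:20am at or before F starts 12:10pm → clear.
B: ends 11:40am at or before F starts 12:10pm → clear.
D: starts 3:40pm at or after F ends 2:20pm → clear.
E: starts 4:20pm at or after F ends 2:20pm → clear.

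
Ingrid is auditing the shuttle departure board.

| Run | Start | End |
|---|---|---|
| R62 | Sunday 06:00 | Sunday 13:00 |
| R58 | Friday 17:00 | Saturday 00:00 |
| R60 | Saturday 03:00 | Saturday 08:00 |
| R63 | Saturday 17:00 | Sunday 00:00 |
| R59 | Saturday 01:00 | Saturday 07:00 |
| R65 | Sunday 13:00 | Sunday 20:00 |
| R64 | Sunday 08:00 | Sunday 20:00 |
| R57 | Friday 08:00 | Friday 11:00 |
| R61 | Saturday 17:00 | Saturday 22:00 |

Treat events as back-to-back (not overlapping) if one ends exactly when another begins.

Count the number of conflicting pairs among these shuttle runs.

Sorted by start: R57, R58, R59, R60, R61, R63, R62, R64, R65.
R58 starts after R57 ends; R57 is clear from here.
R59 starts after R58 ends; R58 is clear from here.
R60 starts before R59 ends → R59 and R60 overlap.
R61 starts after R59 ends; R59 is clear from here.
R61 starts after R60 ends; R60 is clear from here.
R63 starts before R61 ends → R61 and R63 overlap.
R62 starts after R61 ends; R61 is clear from here.
R62 starts after R63 ends; R63 is clear from here.
R64 starts before R62 ends → R62 and R64 overlap.
R65 starts exactly when R62 ends (back-to-back, no overlap).
R65 starts before R64 ends → R64 and R65 overlap.
Overlapping pairs: R59 & R60, R61 & R63, R62 & R64, R64 & R65 — 4 in total.

4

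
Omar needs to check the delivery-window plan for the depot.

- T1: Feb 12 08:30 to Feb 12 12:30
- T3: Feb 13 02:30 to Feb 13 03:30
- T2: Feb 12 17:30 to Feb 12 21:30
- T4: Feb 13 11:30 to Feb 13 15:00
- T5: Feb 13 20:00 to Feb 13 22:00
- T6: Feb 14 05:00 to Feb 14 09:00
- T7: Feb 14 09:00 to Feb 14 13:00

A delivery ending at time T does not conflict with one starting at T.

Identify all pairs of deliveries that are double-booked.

Sorted by start: T1, T2, T3, T4, T5, T6, T7.
T2 starts after T1 ends; T1 is clear from here.
T3 starts after T2 ends; T2 is clear from here.
T4 starts after T3 ends; T3 is clear from here.
T5 starts after T4 ends; T4 is clear from here.
T6 starts after T5 ends; T5 is clear from here.
T7 starts exactly when T6 ends (back-to-back, no overlap).

no overlapping pairs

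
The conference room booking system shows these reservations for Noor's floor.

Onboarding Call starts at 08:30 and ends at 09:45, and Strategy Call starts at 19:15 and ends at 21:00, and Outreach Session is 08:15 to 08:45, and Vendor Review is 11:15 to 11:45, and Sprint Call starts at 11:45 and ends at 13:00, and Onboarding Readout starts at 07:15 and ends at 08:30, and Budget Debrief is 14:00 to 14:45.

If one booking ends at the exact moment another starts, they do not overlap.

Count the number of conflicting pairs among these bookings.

2

Sorted by start: Onboarding Readout, Outreach Session, Onboarding Call, Vendor Review, Sprint Call, Budget Debrief, Strategy Call.
Outreach Session starts before Onboarding Readout ends → Onboarding Readout and Outreach Session overlap.
Onboarding Call starts exactly when Onboarding Readout ends (back-to-back, no overlap), so nothing later overlaps Onboarding Readout either.
Onboarding Call starts before Outreach Session ends → Outreach Session and Onboarding Call overlap.
Vendor Review starts after Outreach Session ends, so nothing later overlaps Outreach Session either.
Vendor Review starts after Onboarding Call ends, so nothing later overlaps Onboarding Call either.
Sprint Call starts exactly when Vendor Review ends (back-to-back, no overlap), so nothing later overlaps Vendor Review either.
Budget Debrief starts after Sprint Call ends, so nothing later overlaps Sprint Call either.
Strategy Call starts after Budget Debrief ends.
Overlapping pairs: Onboarding Call & Outreach Session, Onboarding Readout & Outreach Session — 2 in total.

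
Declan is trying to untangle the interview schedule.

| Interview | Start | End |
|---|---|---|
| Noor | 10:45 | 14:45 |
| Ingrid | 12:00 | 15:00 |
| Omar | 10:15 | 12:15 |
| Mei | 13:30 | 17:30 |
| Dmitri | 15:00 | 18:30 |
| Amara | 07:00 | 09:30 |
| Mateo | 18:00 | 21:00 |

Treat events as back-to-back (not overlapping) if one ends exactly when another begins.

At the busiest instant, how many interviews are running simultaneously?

3

Walk through starts and ends in time order (an end at T is processed before a start at T):
07:00 start Amara → 1
09:30 end Amara → 0
10:15 start Omar → 1
10:45 start Noor → 2
12:00 start Ingrid → 3
12:15 end Omar → 2
13:30 start Mei → 3
14:45 end Noor → 2
15:00 end Ingrid → 1
15:00 start Dmitri → 2
17:30 end Mei → 1
18:00 start Mateo → 2
18:30 end Dmitri → 1
21:00 end Mateo → 0
Peak is 3, at 12:00 (Ingrid, Noor, Omar).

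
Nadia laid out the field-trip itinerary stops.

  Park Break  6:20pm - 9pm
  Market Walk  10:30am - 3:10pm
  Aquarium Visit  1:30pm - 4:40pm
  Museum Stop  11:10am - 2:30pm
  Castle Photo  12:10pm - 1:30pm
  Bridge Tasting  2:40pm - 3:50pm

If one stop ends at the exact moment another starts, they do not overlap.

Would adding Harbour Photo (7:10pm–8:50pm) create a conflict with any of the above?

Market Walk: ends 3:10pm at or before Harbour Photo starts 7:10pm → clear.
Museum Stop: ends 2:30pm at or before Harbour Photo starts 7:10pm → clear.
Castle Photo: ends 1:30pm at or before Harbour Photo starts 7:10pm → clear.
Aquarium Visit: ends 4:40pm at or before Harbour Photo starts 7:10pm → clear.
Bridge Tasting: ends 3:50pm at or before Harbour Photo starts 7:10pm → clear.
Park Break: starts 6:20pm before Harbour Photo ends 8:50pm, and ends 9pm after Harbour Photo starts 7:10pm → overlap.
Harbour Photo overlaps Park Break.

Yes — it overlaps Park Break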